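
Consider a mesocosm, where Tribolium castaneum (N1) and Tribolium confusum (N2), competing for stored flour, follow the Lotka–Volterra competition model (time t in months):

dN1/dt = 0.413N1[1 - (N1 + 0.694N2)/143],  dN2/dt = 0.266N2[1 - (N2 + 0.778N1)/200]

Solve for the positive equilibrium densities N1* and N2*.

N1* ≈ 9.13, N2* ≈ 193

Setting both brackets to zero gives the nullclines N1 + 0.694N2 = 143 and 0.778N1 + N2 = 200.
Substituting N2 = 200 - 0.778N1 into the first: N1(1 - 0.694·0.778) = 143 - 0.694·200.
So N1* = 4.2/0.46 = 9.13, and then N2* = 200 - 0.778·9.13 = 193.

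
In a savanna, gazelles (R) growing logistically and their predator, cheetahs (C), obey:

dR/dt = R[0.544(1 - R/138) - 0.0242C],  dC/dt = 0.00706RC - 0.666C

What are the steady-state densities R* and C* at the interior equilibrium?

R* ≈ 94.3, C* ≈ 7.11

From dC/dt = 0 with C > 0: 0.00706R* = 0.666, so R* = 94.3.
Substitute into dR/dt = 0: 0.544(1 - 94.3/138) = 0.0242C*.
The bracket is 0.316, giving C* = 0.172/0.0242 = 7.11.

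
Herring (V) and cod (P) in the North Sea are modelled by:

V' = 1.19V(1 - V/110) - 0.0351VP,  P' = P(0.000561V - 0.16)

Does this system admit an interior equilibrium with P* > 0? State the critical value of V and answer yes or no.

Threshold V = 285; K < 285, so no, the predator goes extinct.

The predator equation gives dP/dt > 0 only when V > 0.16/0.000561 = 285.
Without the predator, V → K = 110. Since 110 < 285, the predator cannot invade.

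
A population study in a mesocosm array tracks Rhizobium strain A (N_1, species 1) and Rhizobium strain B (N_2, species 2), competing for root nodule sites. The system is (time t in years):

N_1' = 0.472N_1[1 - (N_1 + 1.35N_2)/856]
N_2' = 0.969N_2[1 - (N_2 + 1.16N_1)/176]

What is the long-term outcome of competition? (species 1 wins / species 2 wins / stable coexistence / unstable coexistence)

Compare the nullcline intercepts: K1/α12 = 856/1.35 = 634 > K2 = 176; K2/α21 = 176/1.16 = 152 < K1 = 856.
Since the inequalities point opposite ways, species 1 can invade but species 2 cannot.

species 1 excludes species 2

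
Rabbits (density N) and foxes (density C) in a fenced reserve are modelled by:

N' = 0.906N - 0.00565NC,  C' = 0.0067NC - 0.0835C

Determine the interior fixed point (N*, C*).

N* ≈ 12.5, C* ≈ 160

Set dC/dt = 0 with C > 0: 0.0067N - 0.0835 = 0, so N* = 0.0835/0.0067 = 12.5.
Set dN/dt = 0 with N > 0: 0.906 - 0.00565C = 0, so C* = 0.906/0.00565 = 160.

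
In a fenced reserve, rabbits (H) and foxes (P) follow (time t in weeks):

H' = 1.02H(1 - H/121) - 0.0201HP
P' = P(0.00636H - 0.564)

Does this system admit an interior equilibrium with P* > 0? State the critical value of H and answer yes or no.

The predator equation gives dP/dt > 0 only when H > 0.564/0.00636 = 88.7.
Without the predator, H → K = 121. Since 121 > 88.7, the predator can invade and persist.

Threshold H = 88.7; K > 88.7, so yes, the predator persists.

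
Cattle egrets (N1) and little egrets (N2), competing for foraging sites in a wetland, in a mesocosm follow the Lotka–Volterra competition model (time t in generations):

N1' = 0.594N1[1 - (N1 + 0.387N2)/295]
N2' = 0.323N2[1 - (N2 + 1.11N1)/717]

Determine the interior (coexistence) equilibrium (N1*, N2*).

Setting both brackets to zero gives the nullclines N1 + 0.387N2 = 295 and 1.11N1 + N2 = 717.
Substituting N2 = 717 - 1.11N1 into the first: N1(1 - 0.387·1.11) = 295 - 0.387·717.
So N1* = 17.5/0.57 = 30.7, and then N2* = 717 - 1.11·30.7 = 683.

N1* ≈ 30.7, N2* ≈ 683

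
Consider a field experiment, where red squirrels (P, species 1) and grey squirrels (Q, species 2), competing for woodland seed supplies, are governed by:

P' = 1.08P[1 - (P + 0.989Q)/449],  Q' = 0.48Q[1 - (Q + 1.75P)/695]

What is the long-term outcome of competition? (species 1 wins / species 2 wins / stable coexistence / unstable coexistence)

unstable coexistence (outcome depends on initial conditions)

Compare the nullcline intercepts: K1/α12 = 449/0.989 = 454 < K2 = 695; K2/α21 = 695/1.75 = 397 < K1 = 449.
Since both are reversed, neither can invade when rare; the interior point is a saddle.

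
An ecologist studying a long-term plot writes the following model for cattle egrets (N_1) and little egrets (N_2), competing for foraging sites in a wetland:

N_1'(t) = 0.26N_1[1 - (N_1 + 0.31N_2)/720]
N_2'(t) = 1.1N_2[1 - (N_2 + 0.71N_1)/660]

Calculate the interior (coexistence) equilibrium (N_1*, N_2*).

N_1* ≈ 661, N_2* ≈ 191

Setting both brackets to zero gives the nullclines N_1 + 0.31N_2 = 720 and 0.71N_1 + N_2 = 660.
Substituting N_2 = 660 - 0.71N_1 into the first: N_1(1 - 0.31·0.71) = 720 - 0.31·660.
So N_1* = 515/0.78 = 661, and then N_2* = 660 - 0.71·661 = 191.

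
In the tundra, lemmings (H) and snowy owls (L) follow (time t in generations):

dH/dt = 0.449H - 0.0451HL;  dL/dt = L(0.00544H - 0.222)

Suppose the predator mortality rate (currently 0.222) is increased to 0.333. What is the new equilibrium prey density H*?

H* ≈ 61.2

At the interior fixed point, setting dL/dt = 0 with L > 0 fixes H* = (predator death rate)/(HL coefficient) — independent of the other coefficients.
With the change, H* = 0.333/0.00544 = 61.2; it rises from 40.8.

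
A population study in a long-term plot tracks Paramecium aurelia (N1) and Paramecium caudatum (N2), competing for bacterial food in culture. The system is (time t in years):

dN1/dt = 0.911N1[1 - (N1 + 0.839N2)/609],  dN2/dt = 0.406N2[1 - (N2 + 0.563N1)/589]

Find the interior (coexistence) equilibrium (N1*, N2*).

N1* ≈ 218, N2* ≈ 466

Setting both brackets to zero gives the nullclines N1 + 0.839N2 = 609 and 0.563N1 + N2 = 589.
Substituting N2 = 589 - 0.563N1 into the first: N1(1 - 0.839·0.563) = 609 - 0.839·589.
So N1* = 115/0.528 = 218, and then N2* = 589 - 0.563·218 = 466.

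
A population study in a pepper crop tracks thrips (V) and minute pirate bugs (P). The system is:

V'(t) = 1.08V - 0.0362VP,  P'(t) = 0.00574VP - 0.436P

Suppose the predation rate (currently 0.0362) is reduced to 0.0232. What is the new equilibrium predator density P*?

At the interior fixed point, setting dV/dt = 0 with V > 0 fixes P* = (prey growth rate)/(VP coefficient) — independent of the other coefficients.
With the change, P* = 1.08/0.0232 = 46.6; it rises from 29.8.

P* ≈ 46.6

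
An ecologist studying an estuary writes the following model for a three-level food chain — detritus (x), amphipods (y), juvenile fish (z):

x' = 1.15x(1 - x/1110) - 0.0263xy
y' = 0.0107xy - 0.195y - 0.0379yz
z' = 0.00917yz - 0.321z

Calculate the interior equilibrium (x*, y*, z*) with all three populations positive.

From dz/dt = 0: 0.00917y* = 0.321, so y* = 35.
From dx/dt = 0: 1.15(1 - x*/1110) = 0.0263·35, giving x* = 1110·(1 - 0.801) = 221.
From dy/dt = 0: 0.0107·221 - 0.195 = 0.0379z*, so z* = 2.17/0.0379 = 57.4.

x* ≈ 221, y* ≈ 35, z* ≈ 57.4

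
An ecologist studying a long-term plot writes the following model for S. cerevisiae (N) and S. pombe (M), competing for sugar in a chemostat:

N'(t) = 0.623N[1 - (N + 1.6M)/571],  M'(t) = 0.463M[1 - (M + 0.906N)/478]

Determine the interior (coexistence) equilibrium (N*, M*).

Setting both brackets to zero gives the nullclines N + 1.6M = 571 and 0.906N + M = 478.
Substituting M = 478 - 0.906N into the first: N(1 - 1.6·0.906) = 571 - 1.6·478.
So N* = -194/-0.45 = 431, and then M* = 478 - 0.906·431 = 87.5.

N* ≈ 431, M* ≈ 87.5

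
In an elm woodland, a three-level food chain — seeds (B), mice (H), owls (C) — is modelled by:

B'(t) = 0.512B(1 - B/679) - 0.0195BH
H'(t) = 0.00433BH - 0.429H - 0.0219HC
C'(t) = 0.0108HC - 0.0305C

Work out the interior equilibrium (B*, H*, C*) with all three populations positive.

B* ≈ 606, H* ≈ 2.82, C* ≈ 100

From dC/dt = 0: 0.0108H* = 0.0305, so H* = 2.82.
From dB/dt = 0: 0.512(1 - B*/679) = 0.0195·2.82, giving B* = 679·(1 - 0.108) = 606.
From dH/dt = 0: 0.00433·606 - 0.429 = 0.0219C*, so C* = 2.19/0.0219 = 100.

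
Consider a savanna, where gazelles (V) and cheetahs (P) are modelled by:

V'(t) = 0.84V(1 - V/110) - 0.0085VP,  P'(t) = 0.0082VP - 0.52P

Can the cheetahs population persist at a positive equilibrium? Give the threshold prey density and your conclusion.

The predator equation gives dP/dt > 0 only when V > 0.52/0.0082 = 63.4.
Without the predator, V → K = 110. Since 110 > 63.4, the predator can invade and persist.

Threshold V = 63.4; K > 63.4, so yes, the predator persists.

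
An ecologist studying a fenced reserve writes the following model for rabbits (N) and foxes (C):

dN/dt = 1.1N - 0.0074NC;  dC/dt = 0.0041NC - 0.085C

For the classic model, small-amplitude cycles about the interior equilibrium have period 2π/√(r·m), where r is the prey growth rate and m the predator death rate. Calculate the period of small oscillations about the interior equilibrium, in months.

Here r = 1.1 and m = 0.085, so r·m = 0.0935.
ω = √0.0935 = 0.306 per month, hence T = 2π/ω ≈ 20.5 months.

T ≈ 20.5 months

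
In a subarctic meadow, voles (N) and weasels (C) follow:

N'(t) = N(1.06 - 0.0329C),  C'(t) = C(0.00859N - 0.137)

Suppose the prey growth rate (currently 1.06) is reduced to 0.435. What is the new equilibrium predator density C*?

C* ≈ 13.2

At the interior fixed point, setting dN/dt = 0 with N > 0 fixes C* = (prey growth rate)/(NC coefficient) — independent of the other coefficients.
With the change, C* = 0.435/0.0329 = 13.2; it falls from 32.2.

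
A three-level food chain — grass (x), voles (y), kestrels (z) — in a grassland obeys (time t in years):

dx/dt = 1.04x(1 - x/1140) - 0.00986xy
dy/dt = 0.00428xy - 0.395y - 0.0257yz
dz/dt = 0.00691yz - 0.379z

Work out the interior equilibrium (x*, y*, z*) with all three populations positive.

x* ≈ 547, y* ≈ 54.8, z* ≈ 75.8

From dz/dt = 0: 0.00691y* = 0.379, so y* = 54.8.
From dx/dt = 0: 1.04(1 - x*/1140) = 0.00986·54.8, giving x* = 1140·(1 - 0.52) = 547.
From dy/dt = 0: 0.00428·547 - 0.395 = 0.0257z*, so z* = 1.95/0.0257 = 75.8.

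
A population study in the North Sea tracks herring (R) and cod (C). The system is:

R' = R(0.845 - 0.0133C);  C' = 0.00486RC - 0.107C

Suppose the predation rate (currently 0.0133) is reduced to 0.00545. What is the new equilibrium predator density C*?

At the interior fixed point, setting dR/dt = 0 with R > 0 fixes C* = (prey growth rate)/(RC coefficient) — independent of the other coefficients.
With the change, C* = 0.845/0.00545 = 155; it rises from 63.5.

C* ≈ 155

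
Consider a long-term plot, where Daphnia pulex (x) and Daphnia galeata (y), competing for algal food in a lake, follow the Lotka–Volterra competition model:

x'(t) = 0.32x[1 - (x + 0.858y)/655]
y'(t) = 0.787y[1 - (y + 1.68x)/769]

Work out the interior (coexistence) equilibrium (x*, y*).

Setting both brackets to zero gives the nullclines x + 0.858y = 655 and 1.68x + y = 769.
Substituting y = 769 - 1.68x into the first: x(1 - 0.858·1.68) = 655 - 0.858·769.
So x* = -4.8/-0.441 = 10.9, and then y* = 769 - 1.68·10.9 = 751.

x* ≈ 10.9, y* ≈ 751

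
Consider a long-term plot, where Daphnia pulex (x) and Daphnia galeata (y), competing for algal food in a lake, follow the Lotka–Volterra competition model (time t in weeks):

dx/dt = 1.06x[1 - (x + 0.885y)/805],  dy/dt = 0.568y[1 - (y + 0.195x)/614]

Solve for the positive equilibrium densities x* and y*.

Setting both brackets to zero gives the nullclines x + 0.885y = 805 and 0.195x + y = 614.
Substituting y = 614 - 0.195x into the first: x(1 - 0.885·0.195) = 805 - 0.885·614.
So x* = 262/0.827 = 316, and then y* = 614 - 0.195·316 = 552.

x* ≈ 316, y* ≈ 552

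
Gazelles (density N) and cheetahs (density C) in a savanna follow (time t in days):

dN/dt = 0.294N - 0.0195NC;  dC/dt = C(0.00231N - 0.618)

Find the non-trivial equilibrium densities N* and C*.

Set dC/dt = 0 with C > 0: 0.00231N - 0.618 = 0, so N* = 0.618/0.00231 = 268.
Set dN/dt = 0 with N > 0: 0.294 - 0.0195C = 0, so C* = 0.294/0.0195 = 15.1.

N* ≈ 268, C* ≈ 15.1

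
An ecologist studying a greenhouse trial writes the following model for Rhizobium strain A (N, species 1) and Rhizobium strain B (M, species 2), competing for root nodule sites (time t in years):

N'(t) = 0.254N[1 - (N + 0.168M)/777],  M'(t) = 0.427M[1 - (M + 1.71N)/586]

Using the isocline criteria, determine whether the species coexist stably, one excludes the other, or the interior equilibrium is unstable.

species 1 excludes species 2

Compare the nullcline intercepts: K1/α12 = 777/0.168 = 4620 > K2 = 586; K2/α21 = 586/1.71 = 343 < K1 = 777.
Since the inequalities point opposite ways, species 1 can invade but species 2 cannot.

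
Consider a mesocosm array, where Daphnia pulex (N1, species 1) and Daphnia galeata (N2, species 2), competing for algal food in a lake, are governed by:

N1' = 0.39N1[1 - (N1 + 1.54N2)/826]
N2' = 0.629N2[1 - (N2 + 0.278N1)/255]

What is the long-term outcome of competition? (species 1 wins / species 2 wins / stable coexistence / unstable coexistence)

Compare the nullcline intercepts: K1/α12 = 826/1.54 = 536 > K2 = 255; K2/α21 = 255/0.278 = 917 > K1 = 826.
Since both inequalities hold, each species can invade when rare, so the interior equilibrium is stable.

stable coexistence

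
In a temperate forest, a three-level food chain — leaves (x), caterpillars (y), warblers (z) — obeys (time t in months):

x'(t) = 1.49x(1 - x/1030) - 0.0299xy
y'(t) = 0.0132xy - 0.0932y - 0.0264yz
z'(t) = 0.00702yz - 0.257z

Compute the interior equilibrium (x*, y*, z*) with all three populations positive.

From dz/dt = 0: 0.00702y* = 0.257, so y* = 36.6.
From dx/dt = 0: 1.49(1 - x*/1030) = 0.0299·36.6, giving x* = 1030·(1 - 0.735) = 273.
From dy/dt = 0: 0.0132·273 - 0.0932 = 0.0264z*, so z* = 3.51/0.0264 = 133.

x* ≈ 273, y* ≈ 36.6, z* ≈ 133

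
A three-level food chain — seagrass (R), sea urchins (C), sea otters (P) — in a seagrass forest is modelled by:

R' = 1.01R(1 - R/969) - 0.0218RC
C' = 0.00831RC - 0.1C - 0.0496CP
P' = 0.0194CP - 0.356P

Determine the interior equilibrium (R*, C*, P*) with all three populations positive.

R* ≈ 585, C* ≈ 18.4, P* ≈ 96

From dP/dt = 0: 0.0194C* = 0.356, so C* = 18.4.
From dR/dt = 0: 1.01(1 - R*/969) = 0.0218·18.4, giving R* = 969·(1 - 0.396) = 585.
From dC/dt = 0: 0.00831·585 - 0.1 = 0.0496P*, so P* = 4.76/0.0496 = 96.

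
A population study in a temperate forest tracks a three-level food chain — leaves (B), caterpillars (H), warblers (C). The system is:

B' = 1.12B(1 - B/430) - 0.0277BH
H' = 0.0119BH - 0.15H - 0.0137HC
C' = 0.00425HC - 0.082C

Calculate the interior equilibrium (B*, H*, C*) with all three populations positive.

From dC/dt = 0: 0.00425H* = 0.082, so H* = 19.3.
From dB/dt = 0: 1.12(1 - B*/430) = 0.0277·19.3, giving B* = 430·(1 - 0.477) = 225.
From dH/dt = 0: 0.0119·225 - 0.15 = 0.0137C*, so C* = 2.53/0.0137 = 184.

B* ≈ 225, H* ≈ 19.3, C* ≈ 184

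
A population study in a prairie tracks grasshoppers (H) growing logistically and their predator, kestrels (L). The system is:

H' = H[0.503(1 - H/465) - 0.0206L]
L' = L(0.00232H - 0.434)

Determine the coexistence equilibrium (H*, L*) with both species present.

H* ≈ 187, L* ≈ 14.6

From dL/dt = 0 with L > 0: 0.00232H* = 0.434, so H* = 187.
Substitute into dH/dt = 0: 0.503(1 - 187/465) = 0.0206L*.
The bracket is 0.598, giving L* = 0.301/0.0206 = 14.6.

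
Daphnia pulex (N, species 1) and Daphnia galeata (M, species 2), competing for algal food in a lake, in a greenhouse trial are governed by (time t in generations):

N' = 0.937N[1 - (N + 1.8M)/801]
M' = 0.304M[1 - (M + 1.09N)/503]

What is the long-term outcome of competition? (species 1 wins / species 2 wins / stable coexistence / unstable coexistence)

unstable coexistence (outcome depends on initial conditions)

Compare the nullcline intercepts: K1/α12 = 801/1.8 = 445 < K2 = 503; K2/α21 = 503/1.09 = 461 < K1 = 801.
Since both are reversed, neither can invade when rare; the interior point is a saddle.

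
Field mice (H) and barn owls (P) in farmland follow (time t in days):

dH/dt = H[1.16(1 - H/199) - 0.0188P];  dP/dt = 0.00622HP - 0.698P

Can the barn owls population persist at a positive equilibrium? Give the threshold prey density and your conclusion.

Threshold H = 112; K > 112, so yes, the predator persists.

The predator equation gives dP/dt > 0 only when H > 0.698/0.00622 = 112.
Without the predator, H → K = 199. Since 199 > 112, the predator can invade and persist.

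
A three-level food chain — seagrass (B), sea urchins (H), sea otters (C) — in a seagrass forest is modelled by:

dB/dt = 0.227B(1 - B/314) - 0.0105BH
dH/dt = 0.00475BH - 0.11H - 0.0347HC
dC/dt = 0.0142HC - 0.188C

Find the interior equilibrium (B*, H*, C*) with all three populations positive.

From dC/dt = 0: 0.0142H* = 0.188, so H* = 13.2.
From dB/dt = 0: 0.227(1 - B*/314) = 0.0105·13.2, giving B* = 314·(1 - 0.612) = 122.
From dH/dt = 0: 0.00475·122 - 0.11 = 0.0347C*, so C* = 0.468/0.0347 = 13.5.

B* ≈ 122, H* ≈ 13.2, C* ≈ 13.5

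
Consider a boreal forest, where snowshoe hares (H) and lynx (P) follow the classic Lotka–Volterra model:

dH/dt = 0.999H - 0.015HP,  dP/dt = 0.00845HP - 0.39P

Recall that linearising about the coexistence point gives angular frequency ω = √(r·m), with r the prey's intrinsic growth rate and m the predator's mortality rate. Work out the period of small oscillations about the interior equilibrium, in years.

T ≈ 10.1 years

Here r = 0.999 and m = 0.39, so r·m = 0.39.
ω = √0.39 = 0.624 per year, hence T = 2π/ω ≈ 10.1 years.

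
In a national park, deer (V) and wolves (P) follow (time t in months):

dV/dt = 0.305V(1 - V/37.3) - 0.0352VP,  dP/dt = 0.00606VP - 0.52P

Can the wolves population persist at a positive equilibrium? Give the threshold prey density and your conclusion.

The predator equation gives dP/dt > 0 only when V > 0.52/0.00606 = 85.8.
Without the predator, V → K = 37.3. Since 37.3 < 85.8, the predator cannot invade.

Threshold V = 85.8; K < 85.8, so no, the predator goes extinct.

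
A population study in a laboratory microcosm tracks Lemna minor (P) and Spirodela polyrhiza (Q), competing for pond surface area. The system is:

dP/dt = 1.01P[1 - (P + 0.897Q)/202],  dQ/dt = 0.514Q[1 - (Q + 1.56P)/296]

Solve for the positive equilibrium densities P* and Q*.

Setting both brackets to zero gives the nullclines P + 0.897Q = 202 and 1.56P + Q = 296.
Substituting Q = 296 - 1.56P into the first: P(1 - 0.897·1.56) = 202 - 0.897·296.
So P* = -63.5/-0.399 = 159, and then Q* = 296 - 1.56·159 = 47.9.

P* ≈ 159, Q* ≈ 47.9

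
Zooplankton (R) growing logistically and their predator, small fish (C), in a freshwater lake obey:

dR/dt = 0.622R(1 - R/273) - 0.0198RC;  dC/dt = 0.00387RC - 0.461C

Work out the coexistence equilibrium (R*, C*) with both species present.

R* ≈ 119, C* ≈ 17.7

From dC/dt = 0 with C > 0: 0.00387R* = 0.461, so R* = 119.
Substitute into dR/dt = 0: 0.622(1 - 119/273) = 0.0198C*.
The bracket is 0.564, giving C* = 0.351/0.0198 = 17.7.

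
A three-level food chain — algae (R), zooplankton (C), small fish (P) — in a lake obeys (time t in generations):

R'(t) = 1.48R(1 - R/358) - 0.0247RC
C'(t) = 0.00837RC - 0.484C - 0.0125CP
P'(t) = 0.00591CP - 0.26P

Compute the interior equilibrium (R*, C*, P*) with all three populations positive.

R* ≈ 95.2, C* ≈ 44, P* ≈ 25

From dP/dt = 0: 0.00591C* = 0.26, so C* = 44.
From dR/dt = 0: 1.48(1 - R*/358) = 0.0247·44, giving R* = 358·(1 - 0.734) = 95.2.
From dC/dt = 0: 0.00837·95.2 - 0.484 = 0.0125P*, so P* = 0.312/0.0125 = 25.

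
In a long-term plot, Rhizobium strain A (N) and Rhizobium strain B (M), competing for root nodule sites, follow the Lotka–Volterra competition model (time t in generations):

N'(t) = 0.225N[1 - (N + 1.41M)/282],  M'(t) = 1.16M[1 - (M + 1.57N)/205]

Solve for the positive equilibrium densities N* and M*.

Setting both brackets to zero gives the nullclines N + 1.41M = 282 and 1.57N + M = 205.
Substituting M = 205 - 1.57N into the first: N(1 - 1.41·1.57) = 282 - 1.41·205.
So N* = -7.05/-1.21 = 5.81, and then M* = 205 - 1.57·5.81 = 196.

N* ≈ 5.81, M* ≈ 196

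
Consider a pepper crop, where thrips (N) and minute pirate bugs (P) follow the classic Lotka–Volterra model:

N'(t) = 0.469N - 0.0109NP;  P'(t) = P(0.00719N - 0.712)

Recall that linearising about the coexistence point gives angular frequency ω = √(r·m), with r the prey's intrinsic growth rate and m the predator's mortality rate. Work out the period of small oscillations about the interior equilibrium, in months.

T ≈ 10.9 months

Here r = 0.469 and m = 0.712, so r·m = 0.334.
ω = √0.334 = 0.578 per month, hence T = 2π/ω ≈ 10.9 months.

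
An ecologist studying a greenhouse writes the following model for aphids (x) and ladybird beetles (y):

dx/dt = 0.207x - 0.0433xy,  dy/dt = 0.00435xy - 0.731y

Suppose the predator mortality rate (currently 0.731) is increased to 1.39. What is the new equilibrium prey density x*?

x* ≈ 320

At the interior fixed point, setting dy/dt = 0 with y > 0 fixes x* = (predator death rate)/(xy coefficient) — independent of the other coefficients.
With the change, x* = 1.39/0.00435 = 320; it rises from 168.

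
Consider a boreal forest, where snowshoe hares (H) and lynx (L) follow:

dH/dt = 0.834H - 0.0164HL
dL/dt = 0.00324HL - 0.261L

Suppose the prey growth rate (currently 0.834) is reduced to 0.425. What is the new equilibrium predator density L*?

At the interior fixed point, setting dH/dt = 0 with H > 0 fixes L* = (prey growth rate)/(HL coefficient) — independent of the other coefficients.
With the change, L* = 0.425/0.0164 = 25.9; it falls from 50.9.

L* ≈ 25.9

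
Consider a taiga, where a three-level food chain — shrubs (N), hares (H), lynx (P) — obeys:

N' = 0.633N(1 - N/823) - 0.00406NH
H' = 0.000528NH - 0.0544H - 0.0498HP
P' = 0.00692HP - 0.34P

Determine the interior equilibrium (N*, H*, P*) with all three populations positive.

From dP/dt = 0: 0.00692H* = 0.34, so H* = 49.1.
From dN/dt = 0: 0.633(1 - N*/823) = 0.00406·49.1, giving N* = 823·(1 - 0.315) = 564.
From dH/dt = 0: 0.000528·564 - 0.0544 = 0.0498P*, so P* = 0.243/0.0498 = 4.88.

N* ≈ 564, H* ≈ 49.1, P* ≈ 4.88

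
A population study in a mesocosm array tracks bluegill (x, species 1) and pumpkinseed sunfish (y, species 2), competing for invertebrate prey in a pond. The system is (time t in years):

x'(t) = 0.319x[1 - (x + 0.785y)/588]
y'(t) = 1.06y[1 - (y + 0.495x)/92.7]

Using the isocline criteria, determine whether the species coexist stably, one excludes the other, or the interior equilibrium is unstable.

Compare the nullcline intercepts: K1/α12 = 588/0.785 = 749 > K2 = 92.7; K2/α21 = 92.7/0.495 = 187 < K1 = 588.
Since the inequalities point opposite ways, species 1 can invade but species 2 cannot.

species 1 excludes species 2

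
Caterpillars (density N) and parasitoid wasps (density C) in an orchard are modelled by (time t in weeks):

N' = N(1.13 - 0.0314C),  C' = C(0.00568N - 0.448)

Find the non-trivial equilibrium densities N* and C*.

N* ≈ 78.9, C* ≈ 36

Set dC/dt = 0 with C > 0: 0.00568N - 0.448 = 0, so N* = 0.448/0.00568 = 78.9.
Set dN/dt = 0 with N > 0: 1.13 - 0.0314C = 0, so C* = 1.13/0.0314 = 36.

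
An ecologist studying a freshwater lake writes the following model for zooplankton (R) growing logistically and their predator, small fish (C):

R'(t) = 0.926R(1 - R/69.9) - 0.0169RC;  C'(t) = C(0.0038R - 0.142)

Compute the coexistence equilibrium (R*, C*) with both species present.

From dC/dt = 0 with C > 0: 0.0038R* = 0.142, so R* = 37.4.
Substitute into dR/dt = 0: 0.926(1 - 37.4/69.9) = 0.0169C*.
The bracket is 0.465, giving C* = 0.431/0.0169 = 25.5.

R* ≈ 37.4, C* ≈ 25.5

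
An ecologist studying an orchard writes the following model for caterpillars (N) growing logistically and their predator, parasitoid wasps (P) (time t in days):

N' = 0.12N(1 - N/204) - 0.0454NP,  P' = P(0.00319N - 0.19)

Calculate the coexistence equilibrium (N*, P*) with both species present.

From dP/dt = 0 with P > 0: 0.00319N* = 0.19, so N* = 59.6.
Substitute into dN/dt = 0: 0.12(1 - 59.6/204) = 0.0454P*.
The bracket is 0.708, giving P* = 0.085/0.0454 = 1.87.

N* ≈ 59.6, P* ≈ 1.87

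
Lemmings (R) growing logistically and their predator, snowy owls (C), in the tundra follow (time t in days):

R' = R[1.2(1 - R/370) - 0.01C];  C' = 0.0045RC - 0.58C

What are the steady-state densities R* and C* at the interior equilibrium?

From dC/dt = 0 with C > 0: 0.0045R* = 0.58, so R* = 129.
Substitute into dR/dt = 0: 1.2(1 - 129/370) = 0.01C*.
The bracket is 0.652, giving C* = 0.782/0.01 = 78.2.

R* ≈ 129, C* ≈ 78.2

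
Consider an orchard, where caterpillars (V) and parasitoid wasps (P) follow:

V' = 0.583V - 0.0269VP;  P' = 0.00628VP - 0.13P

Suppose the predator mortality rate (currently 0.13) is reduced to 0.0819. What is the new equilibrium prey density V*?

At the interior fixed point, setting dP/dt = 0 with P > 0 fixes V* = (predator death rate)/(VP coefficient) — independent of the other coefficients.
With the change, V* = 0.0819/0.00628 = 13; it falls from 20.7.

V* ≈ 13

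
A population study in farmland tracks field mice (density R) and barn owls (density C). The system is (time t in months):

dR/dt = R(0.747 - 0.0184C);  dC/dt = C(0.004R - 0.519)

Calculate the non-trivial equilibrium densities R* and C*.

R* ≈ 130, C* ≈ 40.6

Set dC/dt = 0 with C > 0: 0.004R - 0.519 = 0, so R* = 0.519/0.004 = 130.
Set dR/dt = 0 with R > 0: 0.747 - 0.0184C = 0, so C* = 0.747/0.0184 = 40.6.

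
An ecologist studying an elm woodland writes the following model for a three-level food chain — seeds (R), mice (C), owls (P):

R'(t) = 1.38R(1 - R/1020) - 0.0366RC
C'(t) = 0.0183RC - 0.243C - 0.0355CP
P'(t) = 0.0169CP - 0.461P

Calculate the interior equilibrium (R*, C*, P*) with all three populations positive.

R* ≈ 282, C* ≈ 27.3, P* ≈ 139

From dP/dt = 0: 0.0169C* = 0.461, so C* = 27.3.
From dR/dt = 0: 1.38(1 - R*/1020) = 0.0366·27.3, giving R* = 1020·(1 - 0.723) = 282.
From dC/dt = 0: 0.0183·282 - 0.243 = 0.0355P*, so P* = 4.92/0.0355 = 139.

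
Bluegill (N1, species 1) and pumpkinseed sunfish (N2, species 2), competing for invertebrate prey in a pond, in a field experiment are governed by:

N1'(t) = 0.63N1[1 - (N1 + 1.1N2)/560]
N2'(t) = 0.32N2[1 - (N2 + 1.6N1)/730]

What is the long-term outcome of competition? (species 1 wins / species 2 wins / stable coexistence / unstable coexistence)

Compare the nullcline intercepts: K1/α12 = 560/1.1 = 509 < K2 = 730; K2/α21 = 730/1.6 = 456 < K1 = 560.
Since both are reversed, neither can invade when rare; the interior point is a saddle.

unstable coexistence (outcome depends on initial conditions)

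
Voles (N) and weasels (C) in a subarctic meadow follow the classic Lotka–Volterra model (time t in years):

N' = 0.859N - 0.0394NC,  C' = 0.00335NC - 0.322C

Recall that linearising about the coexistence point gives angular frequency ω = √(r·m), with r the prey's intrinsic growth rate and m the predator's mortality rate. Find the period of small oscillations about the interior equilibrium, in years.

Here r = 0.859 and m = 0.322, so r·m = 0.277.
ω = √0.277 = 0.526 per year, hence T = 2π/ω ≈ 11.9 years.

T ≈ 11.9 years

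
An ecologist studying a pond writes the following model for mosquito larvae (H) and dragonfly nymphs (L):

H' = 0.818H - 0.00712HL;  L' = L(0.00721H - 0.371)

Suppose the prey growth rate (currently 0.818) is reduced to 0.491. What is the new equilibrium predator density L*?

At the interior fixed point, setting dH/dt = 0 with H > 0 fixes L* = (prey growth rate)/(HL coefficient) — independent of the other coefficients.
With the change, L* = 0.491/0.00712 = 69; it falls from 115.

L* ≈ 69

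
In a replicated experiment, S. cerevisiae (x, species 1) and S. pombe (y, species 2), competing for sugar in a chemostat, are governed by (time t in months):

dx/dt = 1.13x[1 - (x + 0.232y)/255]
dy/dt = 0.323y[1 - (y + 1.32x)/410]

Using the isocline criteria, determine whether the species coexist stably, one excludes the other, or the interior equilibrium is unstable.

stable coexistence

Compare the nullcline intercepts: K1/α12 = 255/0.232 = 1100 > K2 = 410; K2/α21 = 410/1.32 = 311 > K1 = 255.
Since both inequalities hold, each species can invade when rare, so the interior equilibrium is stable.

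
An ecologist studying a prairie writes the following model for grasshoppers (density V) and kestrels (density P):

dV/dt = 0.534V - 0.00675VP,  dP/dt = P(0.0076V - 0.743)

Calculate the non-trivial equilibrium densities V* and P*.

Set dP/dt = 0 with P > 0: 0.0076V - 0.743 = 0, so V* = 0.743/0.0076 = 97.8.
Set dV/dt = 0 with V > 0: 0.534 - 0.00675P = 0, so P* = 0.534/0.00675 = 79.1.

V* ≈ 97.8, P* ≈ 79.1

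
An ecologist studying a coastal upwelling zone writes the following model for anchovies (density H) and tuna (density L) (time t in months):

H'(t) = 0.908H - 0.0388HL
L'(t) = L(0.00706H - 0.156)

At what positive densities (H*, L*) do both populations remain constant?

Set dL/dt = 0 with L > 0: 0.00706H - 0.156 = 0, so H* = 0.156/0.00706 = 22.1.
Set dH/dt = 0 with H > 0: 0.908 - 0.0388L = 0, so L* = 0.908/0.0388 = 23.4.

H* ≈ 22.1, L* ≈ 23.4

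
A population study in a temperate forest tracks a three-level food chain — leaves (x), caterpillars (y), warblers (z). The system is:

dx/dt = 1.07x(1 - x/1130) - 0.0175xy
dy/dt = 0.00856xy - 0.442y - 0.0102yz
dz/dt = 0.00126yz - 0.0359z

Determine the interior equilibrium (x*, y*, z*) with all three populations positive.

From dz/dt = 0: 0.00126y* = 0.0359, so y* = 28.5.
From dx/dt = 0: 1.07(1 - x*/1130) = 0.0175·28.5, giving x* = 1130·(1 - 0.466) = 603.
From dy/dt = 0: 0.00856·603 - 0.442 = 0.0102z*, so z* = 4.72/0.0102 = 463.

x* ≈ 603, y* ≈ 28.5, z* ≈ 463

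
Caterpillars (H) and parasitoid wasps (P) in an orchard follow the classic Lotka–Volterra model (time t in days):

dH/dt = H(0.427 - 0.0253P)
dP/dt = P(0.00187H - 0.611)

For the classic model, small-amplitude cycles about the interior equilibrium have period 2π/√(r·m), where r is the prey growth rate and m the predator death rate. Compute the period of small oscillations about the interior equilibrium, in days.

T ≈ 12.3 days

Here r = 0.427 and m = 0.611, so r·m = 0.261.
ω = √0.261 = 0.511 per day, hence T = 2π/ω ≈ 12.3 days.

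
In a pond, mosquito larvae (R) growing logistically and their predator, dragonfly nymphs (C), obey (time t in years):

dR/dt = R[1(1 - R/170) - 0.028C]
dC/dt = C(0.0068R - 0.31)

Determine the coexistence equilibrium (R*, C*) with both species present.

From dC/dt = 0 with C > 0: 0.0068R* = 0.31, so R* = 45.6.
Substitute into dR/dt = 0: 1(1 - 45.6/170) = 0.028C*.
The bracket is 0.732, giving C* = 0.732/0.028 = 26.1.

R* ≈ 45.6, C* ≈ 26.1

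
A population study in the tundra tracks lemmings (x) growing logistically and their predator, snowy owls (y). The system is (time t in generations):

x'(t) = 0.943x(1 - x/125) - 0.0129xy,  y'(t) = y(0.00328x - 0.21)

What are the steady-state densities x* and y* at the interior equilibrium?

From dy/dt = 0 with y > 0: 0.00328x* = 0.21, so x* = 64.
Substitute into dx/dt = 0: 0.943(1 - 64/125) = 0.0129y*.
The bracket is 0.488, giving y* = 0.46/0.0129 = 35.7.

x* ≈ 64, y* ≈ 35.7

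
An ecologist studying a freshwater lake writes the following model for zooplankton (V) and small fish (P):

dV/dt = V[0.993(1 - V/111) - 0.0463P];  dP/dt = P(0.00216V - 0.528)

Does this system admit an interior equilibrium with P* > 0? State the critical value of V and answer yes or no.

Threshold V = 244; K < 244, so no, the predator goes extinct.

The predator equation gives dP/dt > 0 only when V > 0.528/0.00216 = 244.
Without the predator, V → K = 111. Since 111 < 244, the predator cannot invade.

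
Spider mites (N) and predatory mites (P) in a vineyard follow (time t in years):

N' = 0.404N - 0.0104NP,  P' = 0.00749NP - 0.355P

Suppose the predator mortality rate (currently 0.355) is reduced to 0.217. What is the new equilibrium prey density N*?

At the interior fixed point, setting dP/dt = 0 with P > 0 fixes N* = (predator death rate)/(NP coefficient) — independent of the other coefficients.
With the change, N* = 0.217/0.00749 = 29; it falls from 47.4.

N* ≈ 29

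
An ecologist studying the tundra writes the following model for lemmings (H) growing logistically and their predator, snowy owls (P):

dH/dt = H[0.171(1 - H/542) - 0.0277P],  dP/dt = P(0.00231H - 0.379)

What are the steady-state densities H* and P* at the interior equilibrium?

H* ≈ 164, P* ≈ 4.3

From dP/dt = 0 with P > 0: 0.00231H* = 0.379, so H* = 164.
Substitute into dH/dt = 0: 0.171(1 - 164/542) = 0.0277P*.
The bracket is 0.697, giving P* = 0.119/0.0277 = 4.3.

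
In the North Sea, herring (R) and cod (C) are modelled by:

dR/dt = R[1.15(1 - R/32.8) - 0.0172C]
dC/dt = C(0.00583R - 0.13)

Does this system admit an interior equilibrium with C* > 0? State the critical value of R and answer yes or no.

The predator equation gives dC/dt > 0 only when R > 0.13/0.00583 = 22.3.
Without the predator, R → K = 32.8. Since 32.8 > 22.3, the predator can invade and persist.

Threshold R = 22.3; K > 22.3, so yes, the predator persists.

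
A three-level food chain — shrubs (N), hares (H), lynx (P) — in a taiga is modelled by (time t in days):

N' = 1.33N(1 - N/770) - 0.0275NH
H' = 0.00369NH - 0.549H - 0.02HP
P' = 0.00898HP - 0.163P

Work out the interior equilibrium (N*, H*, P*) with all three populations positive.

From dP/dt = 0: 0.00898H* = 0.163, so H* = 18.2.
From dN/dt = 0: 1.33(1 - N*/770) = 0.0275·18.2, giving N* = 770·(1 - 0.375) = 481.
From dH/dt = 0: 0.00369·481 - 0.549 = 0.02P*, so P* = 1.23/0.02 = 61.3.

N* ≈ 481, H* ≈ 18.2, P* ≈ 61.3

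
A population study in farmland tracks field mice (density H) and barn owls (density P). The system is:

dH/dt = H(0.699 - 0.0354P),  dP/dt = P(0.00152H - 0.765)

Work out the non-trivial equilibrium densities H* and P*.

Set dP/dt = 0 with P > 0: 0.00152H - 0.765 = 0, so H* = 0.765/0.00152 = 503.
Set dH/dt = 0 with H > 0: 0.699 - 0.0354P = 0, so P* = 0.699/0.0354 = 19.7.

H* ≈ 503, P* ≈ 19.7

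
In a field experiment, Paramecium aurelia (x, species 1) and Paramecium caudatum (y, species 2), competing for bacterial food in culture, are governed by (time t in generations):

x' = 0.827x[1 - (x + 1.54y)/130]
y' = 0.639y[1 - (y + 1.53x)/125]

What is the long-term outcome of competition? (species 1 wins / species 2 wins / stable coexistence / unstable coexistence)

Compare the nullcline intercepts: K1/α12 = 130/1.54 = 84.4 < K2 = 125; K2/α21 = 125/1.53 = 81.7 < K1 = 130.
Since both are reversed, neither can invade when rare; the interior point is a saddle.

unstable coexistence (outcome depends on initial conditions)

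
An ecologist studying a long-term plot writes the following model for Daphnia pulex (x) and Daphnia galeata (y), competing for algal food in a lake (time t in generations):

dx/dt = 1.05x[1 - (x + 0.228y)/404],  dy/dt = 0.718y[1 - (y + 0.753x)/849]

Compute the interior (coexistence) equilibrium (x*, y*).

Setting both brackets to zero gives the nullclines x + 0.228y = 404 and 0.753x + y = 849.
Substituting y = 849 - 0.753x into the first: x(1 - 0.228·0.753) = 404 - 0.228·849.
So x* = 210/0.828 = 254, and then y* = 849 - 0.753·254 = 658.

x* ≈ 254, y* ≈ 658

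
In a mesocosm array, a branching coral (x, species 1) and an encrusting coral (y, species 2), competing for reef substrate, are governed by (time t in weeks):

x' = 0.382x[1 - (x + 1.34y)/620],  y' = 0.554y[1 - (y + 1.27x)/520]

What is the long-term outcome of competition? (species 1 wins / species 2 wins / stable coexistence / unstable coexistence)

Compare the nullcline intercepts: K1/α12 = 620/1.34 = 463 < K2 = 520; K2/α21 = 520/1.27 = 409 < K1 = 620.
Since both are reversed, neither can invade when rare; the interior point is a saddle.

unstable coexistence (outcome depends on initial conditions)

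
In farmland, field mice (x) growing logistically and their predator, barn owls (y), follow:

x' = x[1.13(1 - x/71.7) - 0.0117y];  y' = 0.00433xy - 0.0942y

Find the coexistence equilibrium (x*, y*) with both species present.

From dy/dt = 0 with y > 0: 0.00433x* = 0.0942, so x* = 21.8.
Substitute into dx/dt = 0: 1.13(1 - 21.8/71.7) = 0.0117y*.
The bracket is 0.697, giving y* = 0.787/0.0117 = 67.3.

x* ≈ 21.8, y* ≈ 67.3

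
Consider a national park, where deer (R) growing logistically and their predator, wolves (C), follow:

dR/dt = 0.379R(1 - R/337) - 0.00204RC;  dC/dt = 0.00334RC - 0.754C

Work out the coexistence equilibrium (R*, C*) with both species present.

From dC/dt = 0 with C > 0: 0.00334R* = 0.754, so R* = 226.
Substitute into dR/dt = 0: 0.379(1 - 226/337) = 0.00204C*.
The bracket is 0.33, giving C* = 0.125/0.00204 = 61.3.

R* ≈ 226, C* ≈ 61.3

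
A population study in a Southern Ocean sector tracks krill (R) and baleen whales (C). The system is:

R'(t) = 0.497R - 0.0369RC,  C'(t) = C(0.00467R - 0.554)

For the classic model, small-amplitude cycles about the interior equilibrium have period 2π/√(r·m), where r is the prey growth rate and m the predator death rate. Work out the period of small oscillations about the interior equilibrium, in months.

T ≈ 12 months

Here r = 0.497 and m = 0.554, so r·m = 0.275.
ω = √0.275 = 0.525 per month, hence T = 2π/ω ≈ 12 months.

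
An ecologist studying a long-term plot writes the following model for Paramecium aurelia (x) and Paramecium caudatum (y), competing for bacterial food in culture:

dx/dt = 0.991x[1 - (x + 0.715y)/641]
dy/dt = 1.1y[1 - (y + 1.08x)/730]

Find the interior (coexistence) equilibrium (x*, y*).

x* ≈ 523, y* ≈ 166

Setting both brackets to zero gives the nullclines x + 0.715y = 641 and 1.08x + y = 730.
Substituting y = 730 - 1.08x into the first: x(1 - 0.715·1.08) = 641 - 0.715·730.
So x* = 119/0.228 = 523, and then y* = 730 - 1.08·523 = 166.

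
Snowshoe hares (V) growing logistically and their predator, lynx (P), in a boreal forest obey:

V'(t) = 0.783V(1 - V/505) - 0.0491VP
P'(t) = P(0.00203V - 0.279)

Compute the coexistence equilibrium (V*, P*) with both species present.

From dP/dt = 0 with P > 0: 0.00203V* = 0.279, so V* = 137.
Substitute into dV/dt = 0: 0.783(1 - 137/505) = 0.0491P*.
The bracket is 0.728, giving P* = 0.57/0.0491 = 11.6.

V* ≈ 137, P* ≈ 11.6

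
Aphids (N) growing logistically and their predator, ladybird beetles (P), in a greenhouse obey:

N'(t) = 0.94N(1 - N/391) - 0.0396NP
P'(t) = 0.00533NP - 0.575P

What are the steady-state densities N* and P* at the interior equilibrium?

From dP/dt = 0 with P > 0: 0.00533N* = 0.575, so N* = 108.
Substitute into dN/dt = 0: 0.94(1 - 108/391) = 0.0396P*.
The bracket is 0.724, giving P* = 0.681/0.0396 = 17.2.

N* ≈ 108, P* ≈ 17.2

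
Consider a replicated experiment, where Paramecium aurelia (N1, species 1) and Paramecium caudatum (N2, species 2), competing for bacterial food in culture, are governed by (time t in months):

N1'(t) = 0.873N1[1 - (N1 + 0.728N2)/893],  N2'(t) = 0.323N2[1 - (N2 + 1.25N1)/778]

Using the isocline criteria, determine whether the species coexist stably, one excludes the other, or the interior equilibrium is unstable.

Compare the nullcline intercepts: K1/α12 = 893/0.728 = 1230 > K2 = 778; K2/α21 = 778/1.25 = 622 < K1 = 893.
Since the inequalities point opposite ways, species 1 can invade but species 2 cannot.

species 1 excludes species 2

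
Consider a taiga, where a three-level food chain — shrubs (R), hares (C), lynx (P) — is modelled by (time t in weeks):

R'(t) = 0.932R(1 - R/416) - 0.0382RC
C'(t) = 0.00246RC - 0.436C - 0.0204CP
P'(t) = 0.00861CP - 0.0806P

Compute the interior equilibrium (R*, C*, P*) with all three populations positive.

R* ≈ 256, C* ≈ 9.36, P* ≈ 9.54

From dP/dt = 0: 0.00861C* = 0.0806, so C* = 9.36.
From dR/dt = 0: 0.932(1 - R*/416) = 0.0382·9.36, giving R* = 416·(1 - 0.384) = 256.
From dC/dt = 0: 0.00246·256 - 0.436 = 0.0204P*, so P* = 0.195/0.0204 = 9.54.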